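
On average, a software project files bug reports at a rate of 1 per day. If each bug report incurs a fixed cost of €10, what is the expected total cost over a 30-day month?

€300

E[N] = 1 × 30 = 30 (a 30-day month = 30 days); E[cost] = 30 × €10 = €300.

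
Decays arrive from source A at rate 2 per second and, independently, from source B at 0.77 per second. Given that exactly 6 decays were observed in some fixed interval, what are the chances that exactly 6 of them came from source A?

Given the total, each event is independently from source A with probability p = λ_A/(λ_A+λ_B) = 2/2.77 ≈ 0.7220.
So K ~ Binomial(6, 2/2.77): P(K = 6) = C(6,6) · (2/2.77)^6 · (0.77/2.77)^0 ≈ 0.1417.

0.1417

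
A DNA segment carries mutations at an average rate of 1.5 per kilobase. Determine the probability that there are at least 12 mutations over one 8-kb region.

0.5384

Over the interval, μ = 1.5 × 8 = 12 (an 8-kb region = 8 kilobases).
P(N ≥ 12) = 1 − P(N ≤ 11) = 1 − Σ_{j=0}^{11} e^(−μ) μ^j/j! ≈ 0.5384.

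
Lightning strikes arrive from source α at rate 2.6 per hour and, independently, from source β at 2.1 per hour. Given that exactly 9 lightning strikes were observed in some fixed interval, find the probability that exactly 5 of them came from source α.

Given the total, each event is independently from source α with probability p = λ_α/(λ_α+λ_β) = 2.6/4.7 ≈ 0.5532.
So K ~ Binomial(9, 2.6/4.7): P(K = 5) = C(9,5) · (2.6/4.7)^5 · (2.1/4.7)^4 ≈ 0.2602.

0.2602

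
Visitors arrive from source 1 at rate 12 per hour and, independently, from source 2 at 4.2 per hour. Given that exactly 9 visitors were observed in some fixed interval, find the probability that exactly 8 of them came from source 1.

Given the total, each event is independently from source 1 with probability p = λ_1/(λ_1+λ_2) = 12/16.2 ≈ 0.7407.
So K ~ Binomial(9, 12/16.2): P(K = 8) = C(9,8) · (12/16.2)^8 · (4.2/16.2)^1 ≈ 0.2115.

0.2115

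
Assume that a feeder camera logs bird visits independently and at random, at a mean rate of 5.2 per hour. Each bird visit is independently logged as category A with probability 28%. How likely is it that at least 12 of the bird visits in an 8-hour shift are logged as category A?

0.4976

Thinning: the bird visits that are logged as category A themselves form a Poisson process with rate 0.28 × 5.2 = 1.456 per hour.
Over the interval, μ = 1.456 × 8 = 11.648 (an 8-hour shift = 8 hours).
P(N ≥ 12) = 1 − P(N ≤ 11) ≈ 0.4976.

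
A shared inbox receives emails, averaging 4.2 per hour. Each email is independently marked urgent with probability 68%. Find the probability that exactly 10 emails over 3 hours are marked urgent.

0.1117

Thinning: the emails that are marked urgent themselves form a Poisson process with rate 0.68 × 4.2 = 2.856 per hour.
Over the interval, μ = 2.856 × 3 = 8.568 (3 hours).
P(N = 10) = e^(−8.568) · 8.568^10/10! ≈ 0.1117.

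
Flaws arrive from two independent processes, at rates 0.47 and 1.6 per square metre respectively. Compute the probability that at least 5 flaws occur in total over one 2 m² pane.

0.3985

Independent Poisson processes superpose: combined rate λ = 0.47 + 1.6 = 2.07 per square metre.
Over the interval, μ = 2.07 × 2 = 4.14 (a 2 m² pane = 2 square metres).
P(N ≥ 5) = 1 − P(N ≤ 4) ≈ 0.3985.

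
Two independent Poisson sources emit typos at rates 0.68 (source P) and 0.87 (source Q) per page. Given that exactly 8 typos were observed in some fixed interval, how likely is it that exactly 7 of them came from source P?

Given the total, each event is independently from source P with probability p = λ_P/(λ_P+λ_Q) = 0.68/1.55 ≈ 0.4387.
So K ~ Binomial(8, 0.68/1.55): P(K = 7) = C(8,7) · (0.68/1.55)^7 · (0.87/1.55)^1 ≈ 0.0140.

0.0140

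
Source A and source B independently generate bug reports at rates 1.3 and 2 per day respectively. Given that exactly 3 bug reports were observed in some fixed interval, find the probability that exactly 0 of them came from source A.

Given the total, each event is independently from source A with probability p = λ_A/(λ_A+λ_B) = 1.3/3.3 ≈ 0.3939.
So K ~ Binomial(3, 1.3/3.3): P(K = 0) = C(3,0) · (1.3/3.3)^0 · (2/3.3)^3 ≈ 0.2226.

0.2226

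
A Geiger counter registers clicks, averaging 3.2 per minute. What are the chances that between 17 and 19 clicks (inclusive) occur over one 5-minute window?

0.2463

Over the interval, μ = 3.2 × 5 = 16 (a 5-minute window = 5 minutes).
P(17 ≤ N ≤ 19) = Σ_{j=17}^{19} e^(−16) · 16^j/j! ≈ 0.2463.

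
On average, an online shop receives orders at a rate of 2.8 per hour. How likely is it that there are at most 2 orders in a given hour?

0.4695

With mean μ = 2.8 per hour,
P(N ≤ 2) = Σ_{j=0}^{2} e^(−μ) μ^j/j! ≈ 0.4695.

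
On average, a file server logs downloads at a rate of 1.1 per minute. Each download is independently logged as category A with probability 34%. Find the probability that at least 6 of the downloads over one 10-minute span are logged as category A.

Thinning: the downloads that are logged as category A themselves form a Poisson process with rate 0.34 × 1.1 = 0.374 per minute.
Over the interval, μ = 0.374 × 10 = 3.74 (a 10-minute span = 10 minutes).
P(N ≥ 6) = 1 − P(N ≤ 5) ≈ 0.1757.

0.1757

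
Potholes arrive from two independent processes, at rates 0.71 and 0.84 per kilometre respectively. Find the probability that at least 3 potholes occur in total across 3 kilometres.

0.8426

Independent Poisson processes superpose: combined rate λ = 0.71 + 0.84 = 1.55 per kilometre.
Over the interval, μ = 1.55 × 3 = 4.65 (3 kilometres).
P(N ≥ 3) = 1 − P(N ≤ 2) ≈ 0.8426.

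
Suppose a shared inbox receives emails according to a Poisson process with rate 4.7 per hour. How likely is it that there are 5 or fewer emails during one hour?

0.6684

With mean μ = 4.7 per hour,
P(N ≤ 5) = Σ_{j=0}^{5} e^(−μ) μ^j/j! ≈ 0.6684.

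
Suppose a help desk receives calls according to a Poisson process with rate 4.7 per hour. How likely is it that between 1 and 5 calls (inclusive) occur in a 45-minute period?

0.8248

Over the interval, μ = 4.7 × 0.75 = 3.525 (a 45-minute period = 0.75 hours).
P(1 ≤ N ≤ 5) = Σ_{j=1}^{5} e^(−3.525) · 3.525^j/j! ≈ 0.8248.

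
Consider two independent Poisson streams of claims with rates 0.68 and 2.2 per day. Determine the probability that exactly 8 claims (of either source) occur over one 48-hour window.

Independent Poisson processes superpose: combined rate λ = 0.68 + 2.2 = 2.88 per day.
Over the interval, μ = 2.88 × 2 = 5.76 (a 48-hour window = 2 days).
P(N = 8) = e^(−5.76) · 5.76^8/8! ≈ 0.0947.

0.0947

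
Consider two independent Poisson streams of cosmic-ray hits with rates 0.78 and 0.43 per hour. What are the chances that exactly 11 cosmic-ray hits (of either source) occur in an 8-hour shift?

0.1095

Independent Poisson processes superpose: combined rate λ = 0.78 + 0.43 = 1.21 per hour.
Over the interval, μ = 1.21 × 8 = 9.68 (an 8-hour shift = 8 hours).
P(N = 11) = e^(−9.68) · 9.68^11/11! ≈ 0.1095.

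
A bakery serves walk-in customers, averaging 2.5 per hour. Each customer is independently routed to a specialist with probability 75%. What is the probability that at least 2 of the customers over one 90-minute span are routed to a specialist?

0.7710

Thinning: the customers that are routed to a specialist themselves form a Poisson process with rate 0.75 × 2.5 = 1.875 per hour.
Over the interval, μ = 1.875 × 1.5 = 2.8125 (a 90-minute span = 1.5 hours).
P(N ≥ 2) = 1 − P(N ≤ 1) ≈ 0.7710.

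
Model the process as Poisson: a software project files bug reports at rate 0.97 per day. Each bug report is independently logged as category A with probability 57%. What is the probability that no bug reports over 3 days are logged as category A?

0.1904

Thinning: the bug reports that are logged as category A themselves form a Poisson process with rate 0.57 × 0.97 = 0.5529 per day.
Over the interval, μ = 0.5529 × 3 = 1.6587 (3 days).
P(N = 0) = e^(−1.6587) · 1.6587^0/0! ≈ 0.1904.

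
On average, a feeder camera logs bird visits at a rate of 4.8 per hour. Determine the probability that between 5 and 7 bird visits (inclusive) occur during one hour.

0.4104

With mean μ = 4.8 per hour,
P(5 ≤ N ≤ 7) = Σ_{j=5}^{7} e^(−4.8) · 4.8^j/j! ≈ 0.4104.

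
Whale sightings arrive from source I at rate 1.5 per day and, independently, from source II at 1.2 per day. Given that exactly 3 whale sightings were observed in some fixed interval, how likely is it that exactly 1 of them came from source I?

Given the total, each event is independently from source I with probability p = λ_I/(λ_I+λ_II) = 1.5/2.7 ≈ 0.5556.
So K ~ Binomial(3, 1.5/2.7): P(K = 1) = C(3,1) · (1.5/2.7)^1 · (1.2/2.7)^2 ≈ 0.3292.

0.3292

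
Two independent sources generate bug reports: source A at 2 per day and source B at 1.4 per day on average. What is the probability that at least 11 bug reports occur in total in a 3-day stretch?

Independent Poisson processes superpose: combined rate λ = 2 + 1.4 = 3.4 per day.
Over the interval, μ = 3.4 × 3 = 10.2 (a 3-day stretch = 3 days).
P(N ≥ 11) = 1 − P(N ≤ 10) ≈ 0.4420.

0.4420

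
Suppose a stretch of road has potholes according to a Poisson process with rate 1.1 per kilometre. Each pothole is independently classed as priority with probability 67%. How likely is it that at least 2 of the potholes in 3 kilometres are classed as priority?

Thinning: the potholes that are classed as priority themselves form a Poisson process with rate 0.67 × 1.1 = 0.737 per kilometre.
Over the interval, μ = 0.737 × 3 = 2.211 (3 kilometres).
P(N ≥ 2) = 1 − P(N ≤ 1) ≈ 0.6481.

0.6481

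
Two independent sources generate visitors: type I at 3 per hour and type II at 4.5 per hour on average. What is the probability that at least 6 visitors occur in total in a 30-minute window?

Independent Poisson processes superpose: combined rate λ = 3 + 4.5 = 7.5 per hour.
Over the interval, μ = 7.5 × 0.5 = 3.75 (a 30-minute window = 0.5 hours).
P(N ≥ 6) = 1 − P(N ≤ 5) ≈ 0.1771.

0.1771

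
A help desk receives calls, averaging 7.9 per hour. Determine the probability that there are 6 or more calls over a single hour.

With mean μ = 7.9 per hour,
P(N ≥ 6) = 1 − P(N ≤ 5) = 1 − Σ_{j=0}^{5} e^(−μ) μ^j/j! ≈ 0.7994.

0.7994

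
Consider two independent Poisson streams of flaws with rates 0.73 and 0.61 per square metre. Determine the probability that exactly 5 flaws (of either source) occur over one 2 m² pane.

Independent Poisson processes superpose: combined rate λ = 0.73 + 0.61 = 1.34 per square metre.
Over the interval, μ = 1.34 × 2 = 2.68 (a 2 m² pane = 2 square metres).
P(N = 5) = e^(−2.68) · 2.68^5/5! ≈ 0.0790.

0.0790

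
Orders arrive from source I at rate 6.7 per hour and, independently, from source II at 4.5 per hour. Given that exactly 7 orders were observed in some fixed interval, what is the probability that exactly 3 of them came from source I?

0.1953

Given the total, each event is independently from source I with probability p = λ_I/(λ_I+λ_II) = 6.7/11.2 ≈ 0.5982.
So K ~ Binomial(7, 6.7/11.2): P(K = 3) = C(7,3) · (6.7/11.2)^3 · (4.5/11.2)^4 ≈ 0.1953.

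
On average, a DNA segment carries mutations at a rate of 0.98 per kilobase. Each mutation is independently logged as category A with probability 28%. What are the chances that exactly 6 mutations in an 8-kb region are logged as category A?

0.0173

Thinning: the mutations that are logged as category A themselves form a Poisson process with rate 0.28 × 0.98 = 0.2744 per kilobase.
Over the interval, μ = 0.2744 × 8 = 2.1952 (an 8-kb region = 8 kilobases).
P(N = 6) = e^(−2.1952) · 2.1952^6/6! ≈ 0.0173.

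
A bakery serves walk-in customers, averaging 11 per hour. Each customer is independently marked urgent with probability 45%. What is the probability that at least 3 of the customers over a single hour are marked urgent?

0.8711

Thinning: the customers that are marked urgent themselves form a Poisson process with rate 0.45 × 11 = 4.95 per hour.
So μ = 4.95.
P(N ≥ 3) = 1 − P(N ≤ 2) ≈ 0.8711.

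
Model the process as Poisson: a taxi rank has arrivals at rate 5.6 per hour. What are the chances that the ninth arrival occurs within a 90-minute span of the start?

Over the interval, μ = 5.6 × 1.5 = 8.4 (a 90-minute span = 1.5 hours).
The ninth arrival falls in the interval iff at least 9 events occur there: P(S_9 ≤ t) = P(N ≥ 9) = 1 − P(N ≤ 8) ≈ 0.4631.

0.4631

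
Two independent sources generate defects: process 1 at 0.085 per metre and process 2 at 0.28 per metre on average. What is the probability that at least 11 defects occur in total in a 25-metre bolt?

0.3089

Independent Poisson processes superpose: combined rate λ = 0.085 + 0.28 = 0.365 per metre.
Over the interval, μ = 0.365 × 25 = 9.125 (a 25-metre bolt = 25 metres).
P(N ≥ 11) = 1 − P(N ≤ 10) ≈ 0.3089.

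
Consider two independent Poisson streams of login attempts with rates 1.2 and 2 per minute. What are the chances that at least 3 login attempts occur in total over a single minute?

Independent Poisson processes superpose: combined rate λ = 1.2 + 2 = 3.2 per minute.
So μ = 3.2.
P(N ≥ 3) = 1 − P(N ≤ 2) ≈ 0.6201.

0.6201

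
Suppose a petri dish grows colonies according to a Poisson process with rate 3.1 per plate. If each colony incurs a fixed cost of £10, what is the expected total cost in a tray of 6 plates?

£186

E[N] = 3.1 × 6 = 18.6 (a tray of 6 plates = 6 plates); E[cost] = 18.6 × £10 = £186.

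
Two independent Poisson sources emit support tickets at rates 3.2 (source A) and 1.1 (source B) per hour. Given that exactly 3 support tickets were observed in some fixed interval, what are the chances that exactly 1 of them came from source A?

0.1461

Given the total, each event is independently from source A with probability p = λ_A/(λ_A+λ_B) = 3.2/4.3 ≈ 0.7442.
So K ~ Binomial(3, 3.2/4.3): P(K = 1) = C(3,1) · (3.2/4.3)^1 · (1.1/4.3)^2 ≈ 0.1461.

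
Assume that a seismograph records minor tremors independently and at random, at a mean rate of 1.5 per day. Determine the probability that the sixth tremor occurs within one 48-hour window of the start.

Over the interval, μ = 1.5 × 2 = 3 (a 48-hour window = 2 days).
The sixth arrival falls in the interval iff at least 6 events occur there: P(S_6 ≤ t) = P(N ≥ 6) = 1 − P(N ≤ 5) ≈ 0.0839.

0.0839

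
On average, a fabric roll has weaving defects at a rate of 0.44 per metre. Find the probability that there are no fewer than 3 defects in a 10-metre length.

0.8149

Over the interval, μ = 0.44 × 10 = 4.4 (a 10-metre length = 10 metres).
P(N ≥ 3) = 1 − P(N ≤ 2) = 1 − Σ_{j=0}^{2} e^(−μ) μ^j/j! ≈ 0.8149.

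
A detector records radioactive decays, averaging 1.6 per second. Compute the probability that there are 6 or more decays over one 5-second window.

Over the interval, μ = 1.6 × 5 = 8 (a 5-second window = 5 seconds).
P(N ≥ 6) = 1 − P(N ≤ 5) = 1 − Σ_{j=0}^{5} e^(−μ) μ^j/j! ≈ 0.8088.

0.8088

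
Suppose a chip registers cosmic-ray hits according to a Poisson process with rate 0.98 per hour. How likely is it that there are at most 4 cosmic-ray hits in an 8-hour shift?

0.1092

Over the interval, μ = 0.98 × 8 = 7.84 (an 8-hour shift = 8 hours).
P(N ≤ 4) = Σ_{j=0}^{4} e^(−μ) μ^j/j! ≈ 0.1092.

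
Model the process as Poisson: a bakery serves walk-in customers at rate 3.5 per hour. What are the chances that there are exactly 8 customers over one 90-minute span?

Over the interval, μ = 3.5 × 1.5 = 5.25 (a 90-minute span = 1.5 hours).
P(N = 8) = e^(−μ) μ^8/8! = e^(−5.25) · 5.25^8/40320 ≈ 0.0751.

0.0751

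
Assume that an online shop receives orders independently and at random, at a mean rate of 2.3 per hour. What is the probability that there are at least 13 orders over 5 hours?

0.3671

Over the interval, μ = 2.3 × 5 = 11.5 (5 hours).
P(N ≥ 13) = 1 − P(N ≤ 12) = 1 − Σ_{j=0}^{12} e^(−μ) μ^j/j! ≈ 0.3671.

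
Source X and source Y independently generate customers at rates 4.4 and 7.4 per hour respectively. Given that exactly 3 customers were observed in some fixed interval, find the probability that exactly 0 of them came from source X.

0.2466

Given the total, each event is independently from source X with probability p = λ_X/(λ_X+λ_Y) = 4.4/11.8 ≈ 0.3729.
So K ~ Binomial(3, 4.4/11.8): P(K = 0) = C(3,0) · (4.4/11.8)^0 · (7.4/11.8)^3 ≈ 0.2466.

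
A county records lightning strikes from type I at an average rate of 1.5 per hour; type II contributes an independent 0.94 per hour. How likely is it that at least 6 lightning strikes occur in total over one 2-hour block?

Independent Poisson processes superpose: combined rate λ = 1.5 + 0.94 = 2.44 per hour.
Over the interval, μ = 2.44 × 2 = 4.88 (a 2-hour block = 2 hours).
P(N ≥ 6) = 1 − P(N ≤ 5) ≈ 0.3630.

0.3630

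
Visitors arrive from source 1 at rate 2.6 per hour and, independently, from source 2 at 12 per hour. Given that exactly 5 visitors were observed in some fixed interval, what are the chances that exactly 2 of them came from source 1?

0.1761

Given the total, each event is independently from source 1 with probability p = λ_1/(λ_1+λ_2) = 2.6/14.6 ≈ 0.1781.
So K ~ Binomial(5, 2.6/14.6): P(K = 2) = C(5,2) · (2.6/14.6)^2 · (12/14.6)^3 ≈ 0.1761.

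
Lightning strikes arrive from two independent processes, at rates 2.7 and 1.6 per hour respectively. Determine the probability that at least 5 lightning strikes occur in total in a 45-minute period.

0.2239

Independent Poisson processes superpose: combined rate λ = 2.7 + 1.6 = 4.3 per hour.
Over the interval, μ = 4.3 × 0.75 = 3.225 (a 45-minute period = 0.75 hours).
P(N ≥ 5) = 1 − P(N ≤ 4) ≈ 0.2239.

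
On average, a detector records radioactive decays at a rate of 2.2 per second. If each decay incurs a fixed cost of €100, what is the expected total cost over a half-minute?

€6600

E[N] = 2.2 × 30 = 66 (a half-minute = 30 seconds); E[cost] = 66 × €100 = €6600.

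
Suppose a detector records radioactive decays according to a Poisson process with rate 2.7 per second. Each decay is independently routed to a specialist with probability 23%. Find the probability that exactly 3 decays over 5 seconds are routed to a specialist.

0.2236

Thinning: the decays that are routed to a specialist themselves form a Poisson process with rate 0.23 × 2.7 = 0.621 per second.
Over the interval, μ = 0.621 × 5 = 3.105 (5 seconds).
P(N = 3) = e^(−3.105) · 3.105^3/3! ≈ 0.2236.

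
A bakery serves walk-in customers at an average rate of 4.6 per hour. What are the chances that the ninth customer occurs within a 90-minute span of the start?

0.2580

Over the interval, μ = 4.6 × 1.5 = 6.9 (a 90-minute span = 1.5 hours).
The ninth arrival falls in the interval iff at least 9 events occur there: P(S_9 ≤ t) = P(N ≥ 9) = 1 − P(N ≤ 8) ≈ 0.2580.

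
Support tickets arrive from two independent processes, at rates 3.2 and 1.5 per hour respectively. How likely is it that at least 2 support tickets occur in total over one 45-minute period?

Independent Poisson processes superpose: combined rate λ = 3.2 + 1.5 = 4.7 per hour.
Over the interval, μ = 4.7 × 0.75 = 3.525 (a 45-minute period = 0.75 hours).
P(N ≥ 2) = 1 − P(N ≤ 1) ≈ 0.8667.

0.8667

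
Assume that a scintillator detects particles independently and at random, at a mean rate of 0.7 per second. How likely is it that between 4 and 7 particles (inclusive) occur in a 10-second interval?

0.5169

Over the interval, μ = 0.7 × 10 = 7 (a 10-second interval = 10 seconds).
P(4 ≤ N ≤ 7) = Σ_{j=4}^{7} e^(−7) · 7^j/j! ≈ 0.5169.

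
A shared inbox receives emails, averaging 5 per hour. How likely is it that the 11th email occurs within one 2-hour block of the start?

0.4170

Over the interval, μ = 5 × 2 = 10 (a 2-hour block = 2 hours).
The 11th arrival falls in the interval iff at least 11 events occur there: P(S_11 ≤ t) = P(N ≥ 11) = 1 − P(N ≤ 10) ≈ 0.4170.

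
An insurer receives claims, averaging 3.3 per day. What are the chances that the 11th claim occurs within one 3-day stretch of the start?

0.4045

Over the interval, μ = 3.3 × 3 = 9.9 (a 3-day stretch = 3 days).
The 11th arrival falls in the interval iff at least 11 events occur there: P(S_11 ≤ t) = P(N ≥ 11) = 1 − P(N ≤ 10) ≈ 0.4045.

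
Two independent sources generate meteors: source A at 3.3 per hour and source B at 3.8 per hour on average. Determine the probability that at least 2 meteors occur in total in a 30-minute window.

0.8693

Independent Poisson processes superpose: combined rate λ = 3.3 + 3.8 = 7.1 per hour.
Over the interval, μ = 7.1 × 0.5 = 3.55 (a 30-minute window = 0.5 hours).
P(N ≥ 2) = 1 − P(N ≤ 1) ≈ 0.8693.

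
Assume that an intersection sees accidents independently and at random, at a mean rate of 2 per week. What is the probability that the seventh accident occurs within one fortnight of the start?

Over the interval, μ = 2 × 2 = 4 (a fortnight = 2 weeks).
The seventh arrival falls in the interval iff at least 7 events occur there: P(S_7 ≤ t) = P(N ≥ 7) = 1 − P(N ≤ 6) ≈ 0.1107.

0.1107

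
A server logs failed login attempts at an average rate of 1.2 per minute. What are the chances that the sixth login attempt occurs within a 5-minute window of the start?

0.5543

Over the interval, μ = 1.2 × 5 = 6 (a 5-minute window = 5 minutes).
The sixth arrival falls in the interval iff at least 6 events occur there: P(S_6 ≤ t) = P(N ≥ 6) = 1 − P(N ≤ 5) ≈ 0.5543.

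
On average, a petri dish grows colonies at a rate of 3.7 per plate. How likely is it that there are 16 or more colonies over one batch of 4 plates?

Over the interval, μ = 3.7 × 4 = 14.8 (a batch of 4 plates = 4 plates).
P(N ≥ 16) = 1 − P(N ≤ 15) = 1 − Σ_{j=0}^{15} e^(−μ) μ^j/j! ≈ 0.4114.

0.4114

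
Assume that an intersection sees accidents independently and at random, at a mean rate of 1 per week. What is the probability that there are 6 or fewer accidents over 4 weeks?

Over the interval, μ = 1 × 4 = 4 (4 weeks).
P(N ≤ 6) = Σ_{j=0}^{6} e^(−μ) μ^j/j! ≈ 0.8893.

0.8893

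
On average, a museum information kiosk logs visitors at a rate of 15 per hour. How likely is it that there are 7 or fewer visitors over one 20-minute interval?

Over the interval, μ = 15 × 1/3 = 5 (a 20-minute interval = 1/3 hours).
P(N ≤ 7) = Σ_{j=0}^{7} e^(−μ) μ^j/j! ≈ 0.8666.

0.8666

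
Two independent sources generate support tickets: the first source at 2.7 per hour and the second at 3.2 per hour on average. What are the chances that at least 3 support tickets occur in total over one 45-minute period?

Independent Poisson processes superpose: combined rate λ = 2.7 + 3.2 = 5.9 per hour.
Over the interval, μ = 5.9 × 0.75 = 4.425 (a 45-minute period = 0.75 hours).
P(N ≥ 3) = 1 − P(N ≤ 2) ≈ 0.8178.

0.8178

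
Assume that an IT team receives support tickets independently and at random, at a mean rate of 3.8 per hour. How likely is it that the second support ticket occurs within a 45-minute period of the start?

0.7773

Over the interval, μ = 3.8 × 0.75 = 2.85 (a 45-minute period = 0.75 hours).
The second arrival falls in the interval iff at least 2 events occur there: P(S_2 ≤ t) = P(N ≥ 2) = 1 − P(N ≤ 1) ≈ 0.7773.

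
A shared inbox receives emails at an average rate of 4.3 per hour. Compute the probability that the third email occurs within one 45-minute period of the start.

0.6253

Over the interval, μ = 4.3 × 0.75 = 3.225 (a 45-minute period = 0.75 hours).
The third arrival falls in the interval iff at least 3 events occur there: P(S_3 ≤ t) = P(N ≥ 3) = 1 − P(N ≤ 2) ≈ 0.6253.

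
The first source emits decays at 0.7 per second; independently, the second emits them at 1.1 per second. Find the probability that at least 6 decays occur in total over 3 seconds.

Independent Poisson processes superpose: combined rate λ = 0.7 + 1.1 = 1.8 per second.
Over the interval, μ = 1.8 × 3 = 5.4 (3 seconds).
P(N ≥ 6) = 1 − P(N ≤ 5) ≈ 0.4539.

0.4539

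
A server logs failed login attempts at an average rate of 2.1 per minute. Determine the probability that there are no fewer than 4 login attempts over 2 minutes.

0.6046

Over the interval, μ = 2.1 × 2 = 4.2 (2 minutes).
P(N ≥ 4) = 1 − P(N ≤ 3) = 1 − Σ_{j=0}^{3} e^(−μ) μ^j/j! ≈ 0.6046.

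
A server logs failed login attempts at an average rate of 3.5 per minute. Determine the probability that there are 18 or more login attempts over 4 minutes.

Over the interval, μ = 3.5 × 4 = 14 (4 minutes).
P(N ≥ 18) = 1 − P(N ≤ 17) = 1 − Σ_{j=0}^{17} e^(−μ) μ^j/j! ≈ 0.1728.

0.1728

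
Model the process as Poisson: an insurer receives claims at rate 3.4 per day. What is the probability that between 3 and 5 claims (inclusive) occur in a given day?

With mean μ = 3.4 per day,
P(3 ≤ N ≤ 5) = Σ_{j=3}^{5} e^(−3.4) · 3.4^j/j! ≈ 0.5308.

0.5308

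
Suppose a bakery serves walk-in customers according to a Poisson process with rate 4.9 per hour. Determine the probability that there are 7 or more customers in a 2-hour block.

Over the interval, μ = 4.9 × 2 = 9.8 (a 2-hour block = 2 hours).
P(N ≥ 7) = 1 − P(N ≤ 6) = 1 − Σ_{j=0}^{6} e^(−μ) μ^j/j! ≈ 0.8567.

0.8567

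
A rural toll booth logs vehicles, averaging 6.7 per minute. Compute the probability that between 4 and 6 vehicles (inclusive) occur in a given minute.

With mean μ = 6.7 per minute,
P(4 ≤ N ≤ 6) = Σ_{j=4}^{6} e^(−6.7) · 6.7^j/j! ≈ 0.3965.

0.3965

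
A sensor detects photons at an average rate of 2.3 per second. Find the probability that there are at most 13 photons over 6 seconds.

Over the interval, μ = 2.3 × 6 = 13.8 (6 seconds).
P(N ≤ 13) = Σ_{j=0}^{13} e^(−μ) μ^j/j! ≈ 0.4858.

0.4858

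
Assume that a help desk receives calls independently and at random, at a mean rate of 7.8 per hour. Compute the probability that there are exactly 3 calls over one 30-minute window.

Over the interval, μ = 7.8 × 0.5 = 3.9 (a 30-minute window = 0.5 hours).
P(N = 3) = e^(−μ) μ^3/3! = e^(−3.9) · 3.9^3/6 ≈ 0.2001.

0.2001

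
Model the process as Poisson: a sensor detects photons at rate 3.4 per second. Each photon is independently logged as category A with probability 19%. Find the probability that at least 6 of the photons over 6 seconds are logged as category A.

0.1958

Thinning: the photons that are logged as category A themselves form a Poisson process with rate 0.19 × 3.4 = 0.646 per second.
Over the interval, μ = 0.646 × 6 = 3.876 (6 seconds).
P(N ≥ 6) = 1 − P(N ≤ 5) ≈ 0.1958.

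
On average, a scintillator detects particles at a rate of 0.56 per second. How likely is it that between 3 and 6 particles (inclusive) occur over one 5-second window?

0.5061

Over the interval, μ = 0.56 × 5 = 2.8 (a 5-second window = 5 seconds).
P(3 ≤ N ≤ 6) = Σ_{j=3}^{6} e^(−2.8) · 2.8^j/j! ≈ 0.5061.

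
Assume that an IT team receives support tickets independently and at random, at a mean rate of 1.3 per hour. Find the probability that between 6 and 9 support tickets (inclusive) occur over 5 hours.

0.5083

Over the interval, μ = 1.3 × 5 = 6.5 (5 hours).
P(6 ≤ N ≤ 9) = Σ_{j=6}^{9} e^(−6.5) · 6.5^j/j! ≈ 0.5083.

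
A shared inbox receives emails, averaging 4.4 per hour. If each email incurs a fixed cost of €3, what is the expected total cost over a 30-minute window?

€6.6

E[N] = 4.4 × 0.5 = 2.2 (a 30-minute window = 0.5 hours); E[cost] = 2.2 × €3 = €6.6.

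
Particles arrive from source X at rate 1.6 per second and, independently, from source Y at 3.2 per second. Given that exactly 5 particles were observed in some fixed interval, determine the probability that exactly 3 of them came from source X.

Given the total, each event is independently from source X with probability p = λ_X/(λ_X+λ_Y) = 1.6/4.8 ≈ 0.3333.
So K ~ Binomial(5, 1.6/4.8): P(K = 3) = C(5,3) · (1.6/4.8)^3 · (3.2/4.8)^2 ≈ 0.1646.

0.1646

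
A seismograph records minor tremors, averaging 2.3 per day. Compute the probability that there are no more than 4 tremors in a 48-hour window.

0.5132

Over the interval, μ = 2.3 × 2 = 4.6 (a 48-hour window = 2 days).
P(N ≤ 4) = Σ_{j=0}^{4} e^(−μ) μ^j/j! ≈ 0.5132.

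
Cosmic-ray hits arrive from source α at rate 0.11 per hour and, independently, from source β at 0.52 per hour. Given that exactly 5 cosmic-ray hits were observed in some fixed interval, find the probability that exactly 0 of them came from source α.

Given the total, each event is independently from source α with probability p = λ_α/(λ_α+λ_β) = 0.11/0.63 ≈ 0.1746.
So K ~ Binomial(5, 0.11/0.63): P(K = 0) = C(5,0) · (0.11/0.63)^0 · (0.52/0.63)^5 ≈ 0.3831.

0.3831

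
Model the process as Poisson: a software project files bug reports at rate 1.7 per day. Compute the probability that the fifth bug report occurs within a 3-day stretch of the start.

Over the interval, μ = 1.7 × 3 = 5.1 (a 3-day stretch = 3 days).
The fifth arrival falls in the interval iff at least 5 events occur there: P(S_5 ≤ t) = P(N ≥ 5) = 1 − P(N ≤ 4) ≈ 0.5769.

0.5769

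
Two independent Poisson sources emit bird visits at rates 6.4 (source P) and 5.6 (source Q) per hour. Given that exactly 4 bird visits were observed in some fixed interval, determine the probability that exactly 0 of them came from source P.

Given the total, each event is independently from source P with probability p = λ_P/(λ_P+λ_Q) = 6.4/12 ≈ 0.5333.
So K ~ Binomial(4, 6.4/12): P(K = 0) = C(4,0) · (6.4/12)^0 · (5.6/12)^4 ≈ 0.0474.

0.0474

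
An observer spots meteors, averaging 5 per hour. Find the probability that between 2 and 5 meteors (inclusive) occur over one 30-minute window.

0.6707

Over the interval, μ = 5 × 0.5 = 2.5 (a 30-minute window = 0.5 hours).
P(2 ≤ N ≤ 5) = Σ_{j=2}^{5} e^(−2.5) · 2.5^j/j! ≈ 0.6707.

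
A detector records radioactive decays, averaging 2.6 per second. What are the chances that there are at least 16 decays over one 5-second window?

Over the interval, μ = 2.6 × 5 = 13 (a 5-second window = 5 seconds).
P(N ≥ 16) = 1 − P(N ≤ 15) = 1 − Σ_{j=0}^{15} e^(−μ) μ^j/j! ≈ 0.2364.

0.2364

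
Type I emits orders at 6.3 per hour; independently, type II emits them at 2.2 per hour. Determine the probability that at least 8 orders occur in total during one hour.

Independent Poisson processes superpose: combined rate λ = 6.3 + 2.2 = 8.5 per hour.
So μ = 8.5.
P(N ≥ 8) = 1 − P(N ≤ 7) ≈ 0.6144.

0.6144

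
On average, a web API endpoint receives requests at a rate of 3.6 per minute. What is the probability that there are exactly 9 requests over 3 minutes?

Over the interval, μ = 3.6 × 3 = 10.8 (3 minutes).
P(N = 9) = e^(−μ) μ^9/9! = e^(−10.8) · 10.8^9/362880 ≈ 0.1124.

0.1124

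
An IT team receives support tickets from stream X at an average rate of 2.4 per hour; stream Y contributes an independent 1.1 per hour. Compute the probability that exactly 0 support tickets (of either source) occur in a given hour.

0.0302

Independent Poisson processes superpose: combined rate λ = 2.4 + 1.1 = 3.5 per hour.
So μ = 3.5.
P(N = 0) = e^(−3.5) · 3.5^0/0! ≈ 0.0302.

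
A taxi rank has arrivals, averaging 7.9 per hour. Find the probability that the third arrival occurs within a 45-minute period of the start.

Over the interval, μ = 7.9 × 0.75 = 5.925 (a 45-minute period = 0.75 hours).
The third arrival falls in the interval iff at least 3 events occur there: P(S_3 ≤ t) = P(N ≥ 3) = 1 − P(N ≤ 2) ≈ 0.9346.

0.9346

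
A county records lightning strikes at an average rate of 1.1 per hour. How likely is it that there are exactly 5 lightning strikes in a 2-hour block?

0.0476

Over the interval, μ = 1.1 × 2 = 2.2 (a 2-hour block = 2 hours).
P(N = 5) = e^(−μ) μ^5/5! = e^(−2.2) · 2.2^5/120 ≈ 0.0476.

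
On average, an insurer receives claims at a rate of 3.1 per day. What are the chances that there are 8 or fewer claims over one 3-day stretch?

Over the interval, μ = 3.1 × 3 = 9.3 (a 3-day stretch = 3 days).
P(N ≤ 8) = Σ_{j=0}^{8} e^(−μ) μ^j/j! ≈ 0.4168.

0.4168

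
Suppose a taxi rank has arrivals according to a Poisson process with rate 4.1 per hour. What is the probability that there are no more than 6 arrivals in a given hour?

With mean μ = 4.1 per hour,
P(N ≤ 6) = Σ_{j=0}^{6} e^(−μ) μ^j/j! ≈ 0.8786.

0.8786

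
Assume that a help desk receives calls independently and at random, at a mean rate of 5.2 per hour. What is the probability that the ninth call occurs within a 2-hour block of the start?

Over the interval, μ = 5.2 × 2 = 10.4 (a 2-hour block = 2 hours).
The ninth arrival falls in the interval iff at least 9 events occur there: P(S_9 ≤ t) = P(N ≥ 9) = 1 − P(N ≤ 8) ≈ 0.7104.

0.7104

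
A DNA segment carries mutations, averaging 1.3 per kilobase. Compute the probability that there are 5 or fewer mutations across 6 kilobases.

Over the interval, μ = 1.3 × 6 = 7.8 (6 kilobases).
P(N ≤ 5) = Σ_{j=0}^{5} e^(−μ) μ^j/j! ≈ 0.2103.

0.2103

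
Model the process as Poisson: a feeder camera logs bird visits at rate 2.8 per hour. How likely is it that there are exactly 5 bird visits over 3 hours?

Over the interval, μ = 2.8 × 3 = 8.4 (3 hours).
P(N = 5) = e^(−μ) μ^5/5! = e^(−8.4) · 8.4^5/120 ≈ 0.0784.

0.0784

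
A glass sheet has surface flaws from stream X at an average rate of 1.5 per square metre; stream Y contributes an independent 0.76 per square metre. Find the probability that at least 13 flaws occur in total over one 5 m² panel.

Independent Poisson processes superpose: combined rate λ = 1.5 + 0.76 = 2.26 per square metre.
Over the interval, μ = 2.26 × 5 = 11.3 (a 5 m² panel = 5 square metres).
P(N ≥ 13) = 1 − P(N ≤ 12) ≈ 0.3445.

0.3445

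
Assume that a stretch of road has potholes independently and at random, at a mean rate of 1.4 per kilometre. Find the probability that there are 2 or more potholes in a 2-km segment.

Over the interval, μ = 1.4 × 2 = 2.8 (a 2-km segment = 2 kilometres).
P(N ≥ 2) = 1 − P(N ≤ 1) = 1 − Σ_{j=0}^{1} e^(−μ) μ^j/j! ≈ 0.7689.

0.7689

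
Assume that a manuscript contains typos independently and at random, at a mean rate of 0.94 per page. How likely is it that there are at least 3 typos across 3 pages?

Over the interval, μ = 0.94 × 3 = 2.82 (3 pages).
P(N ≥ 3) = 1 − P(N ≤ 2) = 1 − Σ_{j=0}^{2} e^(−μ) μ^j/j! ≈ 0.5353.

0.5353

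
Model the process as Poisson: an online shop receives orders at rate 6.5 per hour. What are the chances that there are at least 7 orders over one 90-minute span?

Over the interval, μ = 6.5 × 1.5 = 9.75 (a 90-minute span = 1.5 hours).
P(N ≥ 7) = 1 − P(N ≤ 6) = 1 − Σ_{j=0}^{6} e^(−μ) μ^j/j! ≈ 0.8533.

0.8533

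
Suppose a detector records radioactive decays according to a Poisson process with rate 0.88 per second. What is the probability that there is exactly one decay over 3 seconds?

Over the interval, μ = 0.88 × 3 = 2.64 (3 seconds).
P(N = 1) = e^(−μ) μ^1/1! = e^(−2.64) · 2.64^1/1 ≈ 0.1884.

0.1884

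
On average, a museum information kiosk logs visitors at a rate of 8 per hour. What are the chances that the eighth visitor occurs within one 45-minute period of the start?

0.2560

Over the interval, μ = 8 × 0.75 = 6 (a 45-minute period = 0.75 hours).
The eighth arrival falls in the interval iff at least 8 events occur there: P(S_8 ≤ t) = P(N ≥ 8) = 1 − P(N ≤ 7) ≈ 0.2560.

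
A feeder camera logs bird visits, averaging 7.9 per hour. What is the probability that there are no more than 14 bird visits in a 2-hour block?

Over the interval, μ = 7.9 × 2 = 15.8 (a 2-hour block = 2 hours).
P(N ≤ 14) = Σ_{j=0}^{14} e^(−μ) μ^j/j! ≈ 0.3864.

0.3864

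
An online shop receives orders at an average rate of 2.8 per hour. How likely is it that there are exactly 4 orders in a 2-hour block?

Over the interval, μ = 2.8 × 2 = 5.6 (a 2-hour block = 2 hours).
P(N = 4) = e^(−μ) μ^4/4! = e^(−5.6) · 5.6^4/24 ≈ 0.1515.

0.1515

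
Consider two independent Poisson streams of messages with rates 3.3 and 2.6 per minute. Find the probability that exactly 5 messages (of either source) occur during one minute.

Independent Poisson processes superpose: combined rate λ = 3.3 + 2.6 = 5.9 per minute.
So μ = 5.9.
P(N = 5) = e^(−5.9) · 5.9^5/5! ≈ 0.1632.

0.1632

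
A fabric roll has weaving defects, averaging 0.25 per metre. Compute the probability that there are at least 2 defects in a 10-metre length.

Over the interval, μ = 0.25 × 10 = 2.5 (a 10-metre length = 10 metres).
P(N ≥ 2) = 1 − P(N ≤ 1) = 1 − Σ_{j=0}^{1} e^(−μ) μ^j/j! ≈ 0.7127.

0.7127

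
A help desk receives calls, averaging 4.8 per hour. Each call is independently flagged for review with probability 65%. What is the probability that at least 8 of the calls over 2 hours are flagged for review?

0.2897

Thinning: the calls that are flagged for review themselves form a Poisson process with rate 0.65 × 4.8 = 3.12 per hour.
Over the interval, μ = 3.12 × 2 = 6.24 (2 hours).
P(N ≥ 8) = 1 − P(N ≤ 7) ≈ 0.2897.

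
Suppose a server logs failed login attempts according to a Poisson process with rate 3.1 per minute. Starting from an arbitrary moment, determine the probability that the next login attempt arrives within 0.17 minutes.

Inter-arrival times are exponential with rate λ = 3.1 per minute.
P(T ≤ 0.17) = 1 − e^(−λt) = 1 − e^(−3.1 × 0.17) = 1 − e^(−0.527) ≈ 0.4096.

0.4096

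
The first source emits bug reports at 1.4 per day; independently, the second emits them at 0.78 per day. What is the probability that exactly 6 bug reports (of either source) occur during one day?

0.0169

Independent Poisson processes superpose: combined rate λ = 1.4 + 0.78 = 2.18 per day.
So μ = 2.18.
P(N = 6) = e^(−2.18) · 2.18^6/6! ≈ 0.0169.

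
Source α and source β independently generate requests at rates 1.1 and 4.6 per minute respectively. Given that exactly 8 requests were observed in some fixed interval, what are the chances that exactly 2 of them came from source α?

0.2881

Given the total, each event is independently from source α with probability p = λ_α/(λ_α+λ_β) = 1.1/5.7 ≈ 0.1930.
So K ~ Binomial(8, 1.1/5.7): P(K = 2) = C(8,2) · (1.1/5.7)^2 · (4.6/5.7)^6 ≈ 0.2881.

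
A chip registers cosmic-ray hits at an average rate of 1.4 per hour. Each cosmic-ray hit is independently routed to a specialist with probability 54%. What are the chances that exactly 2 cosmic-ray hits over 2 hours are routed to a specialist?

0.2520

Thinning: the cosmic-ray hits that are routed to a specialist themselves form a Poisson process with rate 0.54 × 1.4 = 0.756 per hour.
Over the interval, μ = 0.756 × 2 = 1.512 (2 hours).
P(N = 2) = e^(−1.512) · 1.512^2/2! ≈ 0.2520.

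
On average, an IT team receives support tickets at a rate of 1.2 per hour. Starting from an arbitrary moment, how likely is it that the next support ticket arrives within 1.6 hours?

Inter-arrival times are exponential with rate λ = 1.2 per hour.
P(T ≤ 1.6) = 1 − e^(−λt) = 1 − e^(−1.2 × 1.6) = 1 − e^(−1.92) ≈ 0.8534.

0.8534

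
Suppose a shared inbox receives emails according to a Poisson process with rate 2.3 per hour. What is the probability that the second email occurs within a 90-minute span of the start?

Over the interval, μ = 2.3 × 1.5 = 3.45 (a 90-minute span = 1.5 hours).
The second arrival falls in the interval iff at least 2 events occur there: P(S_2 ≤ t) = P(N ≥ 2) = 1 − P(N ≤ 1) ≈ 0.8587.

0.8587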